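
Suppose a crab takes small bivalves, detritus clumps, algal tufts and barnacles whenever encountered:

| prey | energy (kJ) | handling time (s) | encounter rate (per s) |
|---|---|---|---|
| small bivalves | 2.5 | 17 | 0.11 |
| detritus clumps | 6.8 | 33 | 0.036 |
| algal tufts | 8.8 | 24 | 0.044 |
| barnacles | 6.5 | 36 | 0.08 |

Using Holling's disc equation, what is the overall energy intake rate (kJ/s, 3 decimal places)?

0.179 kJ/s

R = (0.11×2.5 + 0.036×6.8 + 0.044×8.8 + 0.08×6.5) / (1 + 0.11×17 + 0.036×33 + 0.044×24 + 0.08×36) = 1.427/7.994 = 0.1785 kJ/s.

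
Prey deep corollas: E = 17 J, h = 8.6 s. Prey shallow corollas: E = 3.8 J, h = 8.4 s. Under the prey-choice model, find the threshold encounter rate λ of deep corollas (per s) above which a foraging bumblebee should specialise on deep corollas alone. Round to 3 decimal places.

0.035 per s

Drop shallow corollas once their profitability E₂/h₂ falls below the rate achievable on deep corollas alone: E₂/h₂ = λE₁/(1 + λh₁).
Solve for λ: λE₁h₂ = E₂(1 + λh₁) → λ(E₁h₂ − E₂h₁) = E₂ → λ = E₂/(E₁h₂ − E₂h₁).
λ = 3.8/(17×8.4 − 3.8×8.6) = 3.8/110.1 = 0.03451 per s.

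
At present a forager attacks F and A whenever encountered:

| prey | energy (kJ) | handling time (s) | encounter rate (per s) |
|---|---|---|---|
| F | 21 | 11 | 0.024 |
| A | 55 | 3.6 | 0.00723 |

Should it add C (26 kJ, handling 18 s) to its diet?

Yes

On F and A alone, R = ΣλE/(1+Σλh) = 0.9017/1.29 = 0.6989 kJ/s.
C: E/h = 26/18 = 1.444 kJ/s.
Since 1.444 > R, including C increases the long-run rate.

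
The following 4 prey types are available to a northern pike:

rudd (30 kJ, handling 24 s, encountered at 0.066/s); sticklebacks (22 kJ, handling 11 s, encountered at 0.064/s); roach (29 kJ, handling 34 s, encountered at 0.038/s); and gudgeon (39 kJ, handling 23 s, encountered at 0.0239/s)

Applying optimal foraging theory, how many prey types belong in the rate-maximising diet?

3

E/h in descending order: sticklebacks 2, gudgeon 1.7, rudd 1.25, roach 0.853 kJ/s. The optimal diet is the largest prefix of this list for which every included type satisfies E_i/h_i > R on the types above it.
Rate on top 1: 0.8263. gudgeon: 1.7 > 0.8263 → include.
Rate on top 2: 1.038. rudd: 1.25 > 1.038 → include.
Rate on top 3: 1.126. roach: 0.853 < 1.126 → exclude; stop.
Optimal diet: sticklebacks, gudgeon, rudd — 3 of 4 types.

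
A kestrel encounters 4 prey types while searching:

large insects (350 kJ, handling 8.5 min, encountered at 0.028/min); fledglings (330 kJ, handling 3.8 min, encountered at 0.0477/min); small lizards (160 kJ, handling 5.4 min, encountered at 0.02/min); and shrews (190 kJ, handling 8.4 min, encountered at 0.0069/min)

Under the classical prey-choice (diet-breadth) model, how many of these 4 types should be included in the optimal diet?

4

Rank by E/h (kJ/min): fledglings 86.8, large insects 41.2, small lizards 29.6, shrews 22.6. Include each in turn until the next type's E/h falls below the running intake rate.
Rate on top 1: 13.33. large insects: 41.2 > 13.33 → include.
Rate on top 2: 18. small lizards: 29.6 > 18 → include.
Rate on top 3: 18.82. shrews: 22.6 > 18.82 → include.
Optimal diet: fledglings, large insects, small lizards, shrews — 4 of 4 types.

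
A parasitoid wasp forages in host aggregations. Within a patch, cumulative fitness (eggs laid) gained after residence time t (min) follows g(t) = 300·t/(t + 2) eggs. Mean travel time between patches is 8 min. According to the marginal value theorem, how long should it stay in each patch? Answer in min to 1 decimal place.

4.0 min

Optimal t* satisfies g'(t*) = g(t*)/(T + t*).
g'(t) = 300·2/(t + 2)². Setting 300·2/(t+2)² = 300t/[(t+2)(8+t)] gives 2(8+t) = t(t+2), so t² = 2×8 = 16.
t* = √16 = 4 min.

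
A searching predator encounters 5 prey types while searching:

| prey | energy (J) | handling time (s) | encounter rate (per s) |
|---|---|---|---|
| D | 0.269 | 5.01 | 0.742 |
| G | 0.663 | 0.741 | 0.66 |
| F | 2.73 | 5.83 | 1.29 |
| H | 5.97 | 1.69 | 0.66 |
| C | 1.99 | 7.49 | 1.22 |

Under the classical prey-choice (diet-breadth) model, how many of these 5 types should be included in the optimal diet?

1

Profitabilities (E/h, J/s): H 3.53, G 0.895, F 0.468, C 0.266, D 0.0537. Add prey in this order while the next type's profitability exceeds the intake rate on those already taken.
Rate on top 1: 1.863. G: 0.895 < 1.863 → exclude; stop.
Optimal diet: H — 1 of 5 types.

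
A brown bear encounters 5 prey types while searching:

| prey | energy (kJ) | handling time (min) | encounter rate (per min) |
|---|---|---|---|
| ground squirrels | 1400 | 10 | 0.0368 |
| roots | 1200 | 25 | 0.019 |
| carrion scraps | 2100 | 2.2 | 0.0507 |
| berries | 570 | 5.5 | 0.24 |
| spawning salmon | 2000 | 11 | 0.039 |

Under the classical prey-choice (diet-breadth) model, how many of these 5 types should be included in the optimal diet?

3

E/h in descending order: carrion scraps 955, spawning salmon 182, ground squirrels 140, berries 104, roots 48 kJ/min. The optimal diet is the largest prefix of this list for which every included type satisfies E_i/h_i > R on the types above it.
Rate on top 1: 95.79. spawning salmon: 182 > 95.79 → include.
Rate on top 2: 119.7. ground squirrels: 140 > 119.7 → include.
Rate on top 3: 123.6. berries: 104 < 123.6 → exclude; stop.
Optimal diet: carrion scraps, spawning salmon, ground squirrels — 3 of 5 types.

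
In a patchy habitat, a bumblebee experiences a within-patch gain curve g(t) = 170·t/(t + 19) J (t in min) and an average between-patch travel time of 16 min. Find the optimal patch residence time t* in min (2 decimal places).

By the marginal value theorem, leave when the instantaneous gain rate g'(t) equals the habitat-wide average g(t)/(T + t).
g'(t) = 170·19/(t + 19)². Setting 170·19/(t+19)² = 170t/[(t+19)(16+t)] gives 19(16+t) = t(t+19), so t² = 19×16 = 304.
t* = √304 = 17.44 min.

17.44 min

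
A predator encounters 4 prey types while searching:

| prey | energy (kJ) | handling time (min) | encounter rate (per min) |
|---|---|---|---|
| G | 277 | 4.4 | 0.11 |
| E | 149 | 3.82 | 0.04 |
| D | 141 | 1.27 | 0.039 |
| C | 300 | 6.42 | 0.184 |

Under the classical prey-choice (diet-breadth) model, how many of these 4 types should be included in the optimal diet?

E/h in descending order: D 111, G 63, C 46.7, E 39 kJ/min. The optimal diet is the largest prefix of this list for which every included type satisfies E_i/h_i > R on the types above it.
Rate on top 1: 5.239. G: 63 > 5.239 → include.
Rate on top 2: 23.46. C: 46.7 > 23.46 → include.
Rate on top 3: 33.58. E: 39 > 33.58 → include.
Optimal diet: D, G, C, E — 4 of 4 types.

4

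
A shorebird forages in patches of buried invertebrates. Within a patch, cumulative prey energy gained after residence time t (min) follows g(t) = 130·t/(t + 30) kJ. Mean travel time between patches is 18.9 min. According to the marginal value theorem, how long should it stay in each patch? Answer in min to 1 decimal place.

By the marginal value theorem, leave when the instantaneous gain rate g'(t) equals the habitat-wide average g(t)/(T + t).
g'(t) = 130·30/(t + 30)². Setting 130·30/(t+30)² = 130t/[(t+30)(18.9+t)] gives 30(18.9+t) = t(t+30), so t² = 30×18.9 = 567.
t* = √567 = 23.81 min.

23.8 min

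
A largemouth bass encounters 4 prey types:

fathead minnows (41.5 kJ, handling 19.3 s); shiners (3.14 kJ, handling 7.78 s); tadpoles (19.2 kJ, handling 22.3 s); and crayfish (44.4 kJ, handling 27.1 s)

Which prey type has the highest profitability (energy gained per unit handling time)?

fathead minnows

In descending order of E/h:
fathead minnows: 41.5/19.3 = 2.15 kJ/s
crayfish: 44.4/27.1 = 1.64 kJ/s
tadpoles: 19.2/22.3 = 0.861 kJ/s
shiners: 3.14/7.78 = 0.404 kJ/s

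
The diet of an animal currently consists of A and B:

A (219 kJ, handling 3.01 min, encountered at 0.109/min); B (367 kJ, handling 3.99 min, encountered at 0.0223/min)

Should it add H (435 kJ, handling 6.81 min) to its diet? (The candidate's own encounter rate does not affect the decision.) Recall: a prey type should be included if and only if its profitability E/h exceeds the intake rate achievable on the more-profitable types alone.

Yes

On A and B alone, R = ΣλE/(1+Σλh) = 32.06/1.417 = 22.62 kJ/min.
Profitability of H: 435/6.81 = 63.88 kJ/min.
63.88 > 22.62, so adding H raises the average — include it.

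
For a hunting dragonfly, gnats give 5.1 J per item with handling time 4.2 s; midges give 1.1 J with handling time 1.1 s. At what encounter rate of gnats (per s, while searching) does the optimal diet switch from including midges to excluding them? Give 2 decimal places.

1.11 per s

Drop midges once their profitability E₂/h₂ falls below the rate achievable on gnats alone: E₂/h₂ = λE₁/(1 + λh₁).
Solve for λ: λE₁h₂ = E₂(1 + λh₁) → λ(E₁h₂ − E₂h₁) = E₂ → λ = E₂/(E₁h₂ − E₂h₁).
λ = 1.1/(5.1×1.1 − 1.1×4.2) = 1.1/0.99 = 1.111 per s.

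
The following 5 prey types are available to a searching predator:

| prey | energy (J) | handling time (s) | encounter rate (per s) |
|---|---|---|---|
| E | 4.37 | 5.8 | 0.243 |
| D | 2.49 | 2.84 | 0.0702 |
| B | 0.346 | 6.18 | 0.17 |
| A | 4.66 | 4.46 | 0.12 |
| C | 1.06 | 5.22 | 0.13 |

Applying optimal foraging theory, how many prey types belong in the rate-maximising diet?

3

E/h in descending order: A 1.04, D 0.877, E 0.753, C 0.203, B 0.056 J/s. The optimal diet is the largest prefix of this list for which every included type satisfies E_i/h_i > R on the types above it.
Rate on top 1: 0.3643. D: 0.877 > 0.3643 → include.
Rate on top 2: 0.4232. E: 0.753 > 0.4232 → include.
Rate on top 3: 0.5712. C: 0.203 < 0.5712 → exclude; stop.
Optimal diet: A, D, E — 3 of 5 types.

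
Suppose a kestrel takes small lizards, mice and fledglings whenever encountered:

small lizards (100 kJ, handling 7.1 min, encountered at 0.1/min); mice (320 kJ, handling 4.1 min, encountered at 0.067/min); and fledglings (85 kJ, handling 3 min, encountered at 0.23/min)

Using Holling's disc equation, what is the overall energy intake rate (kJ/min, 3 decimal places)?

Energy encountered per unit search time: 0.1×100 + 0.067×320 + 0.23×85 = 50.99 kJ/min.
Handling time per unit search time: 0.1×7.1 + 0.067×4.1 + 0.23×3 = 1.675.
Rate = 50.99/(1 + 1.675) = 19.06 kJ/min.

19.064 kJ/min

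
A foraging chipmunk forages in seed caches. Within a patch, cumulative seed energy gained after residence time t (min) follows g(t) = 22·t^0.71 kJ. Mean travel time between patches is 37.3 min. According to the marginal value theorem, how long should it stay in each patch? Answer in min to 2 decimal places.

By the marginal value theorem, leave when the instantaneous gain rate g'(t) equals the habitat-wide average g(t)/(T + t).
g'(t) = 0.71·22·t^-0.29. Setting 0.71·22·t^-0.29 = 22·t^0.71/(37.3+t) gives 0.71(37.3+t) = t, so 0.29·t = 0.71×37.3.
t* = 0.71×37.3/0.29 = 91.32 min.

91.32 min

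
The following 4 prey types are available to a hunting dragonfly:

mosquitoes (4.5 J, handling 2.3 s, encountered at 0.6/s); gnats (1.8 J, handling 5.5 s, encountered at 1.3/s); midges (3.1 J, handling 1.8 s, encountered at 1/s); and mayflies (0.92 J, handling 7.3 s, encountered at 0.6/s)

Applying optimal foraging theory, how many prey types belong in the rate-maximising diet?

Profitabilities (E/h, J/s): mosquitoes 1.96, midges 1.72, gnats 0.327, mayflies 0.126. Add prey in this order while the next type's profitability exceeds the intake rate on those already taken.
Rate on top 1: 1.134. midges: 1.72 > 1.134 → include.
Rate on top 2: 1.388. gnats: 0.327 < 1.388 → exclude; stop.
Optimal diet: mosquitoes, midges — 2 of 4 types.

2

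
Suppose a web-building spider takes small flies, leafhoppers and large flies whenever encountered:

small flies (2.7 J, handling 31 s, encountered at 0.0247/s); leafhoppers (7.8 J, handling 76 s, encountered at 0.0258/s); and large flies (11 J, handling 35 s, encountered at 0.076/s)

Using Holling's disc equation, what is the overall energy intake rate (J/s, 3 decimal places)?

0.173 J/s

Energy encountered per unit search time: 0.0247×2.7 + 0.0258×7.8 + 0.076×11 = 1.104 J/s.
Handling time per unit search time: 0.0247×31 + 0.0258×76 + 0.076×35 = 5.386.
Rate = 1.104/(1 + 5.386) = 0.1729 J/s.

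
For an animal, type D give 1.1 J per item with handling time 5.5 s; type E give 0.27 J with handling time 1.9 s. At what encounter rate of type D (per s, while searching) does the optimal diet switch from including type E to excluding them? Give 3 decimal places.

The zero-one rule: include type E iff E₂/h₂ > λE₁/(1+λh₁). Equality gives the switch point.
λE₁h₂ = E₂ + λE₂h₁ ⇒ λ = E₂/(E₁h₂ − E₂h₁) = 0.27/(2.09 − 1.485) = 0.4463 per s.

0.446 per s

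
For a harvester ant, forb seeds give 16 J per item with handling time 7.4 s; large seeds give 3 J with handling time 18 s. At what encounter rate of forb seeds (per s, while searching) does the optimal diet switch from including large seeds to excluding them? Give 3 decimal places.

Drop large seeds once their profitability E₂/h₂ falls below the rate achievable on forb seeds alone: E₂/h₂ = λE₁/(1 + λh₁).
Solve for λ: λE₁h₂ = E₂(1 + λh₁) → λ(E₁h₂ − E₂h₁) = E₂ → λ = E₂/(E₁h₂ − E₂h₁).
λ = 3/(16×18 − 3×7.4) = 3/265.8 = 0.01129 per s.

0.011 per s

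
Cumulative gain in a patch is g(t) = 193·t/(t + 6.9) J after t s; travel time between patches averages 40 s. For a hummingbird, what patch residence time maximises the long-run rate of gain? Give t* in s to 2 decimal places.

By the marginal value theorem, leave when the instantaneous gain rate g'(t) equals the habitat-wide average g(t)/(T + t).
g'(t) = 193·6.9/(t + 6.9)². Setting 193·6.9/(t+6.9)² = 193t/[(t+6.9)(40+t)] gives 6.9(40+t) = t(t+6.9), so t² = 6.9×40 = 276.
t* = √276 = 16.61 s.

16.61 s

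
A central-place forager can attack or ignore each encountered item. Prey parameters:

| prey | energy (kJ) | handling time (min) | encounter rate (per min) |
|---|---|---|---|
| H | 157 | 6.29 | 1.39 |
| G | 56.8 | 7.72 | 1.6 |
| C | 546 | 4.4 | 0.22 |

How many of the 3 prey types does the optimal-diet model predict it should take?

1

E/h in descending order: C 124, H 25, G 7.36 kJ/min. The optimal diet is the largest prefix of this list for which every included type satisfies E_i/h_i > R on the types above it.
Rate on top 1: 61.04. H: 25 < 61.04 → exclude; stop.
Optimal diet: C — 1 of 3 types.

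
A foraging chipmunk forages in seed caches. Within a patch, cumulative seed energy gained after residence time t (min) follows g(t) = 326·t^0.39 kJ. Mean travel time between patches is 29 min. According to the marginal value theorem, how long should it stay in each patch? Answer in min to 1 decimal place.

By the marginal value theorem, leave when the instantaneous gain rate g'(t) equals the habitat-wide average g(t)/(T + t).
g'(t) = 0.39·326·t^-0.61. Setting 0.39·326·t^-0.61 = 326·t^0.39/(29+t) gives 0.39(29+t) = t, so 0.61·t = 0.39×29.
t* = 0.39×29/0.61 = 18.54 min.

18.5 min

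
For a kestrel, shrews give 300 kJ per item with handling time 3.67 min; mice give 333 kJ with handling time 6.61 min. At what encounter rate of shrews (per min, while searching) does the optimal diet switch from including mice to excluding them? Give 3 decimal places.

Drop mice once their profitability E₂/h₂ falls below the rate achievable on shrews alone: E₂/h₂ = λE₁/(1 + λh₁).
Solve for λ: λE₁h₂ = E₂(1 + λh₁) → λ(E₁h₂ − E₂h₁) = E₂ → λ = E₂/(E₁h₂ − E₂h₁).
λ = 333/(300×6.61 − 333×3.67) = 333/760.9 = 0.4376 per min.

0.438 per min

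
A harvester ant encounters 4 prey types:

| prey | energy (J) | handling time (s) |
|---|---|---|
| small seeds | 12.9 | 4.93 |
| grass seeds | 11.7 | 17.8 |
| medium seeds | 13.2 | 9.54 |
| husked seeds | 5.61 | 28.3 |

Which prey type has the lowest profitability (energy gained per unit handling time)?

Profitability E/h (J/s): small seeds = 12.9/4.93 = 2.62, grass seeds = 11.7/17.8 = 0.657, medium seeds = 13.2/9.54 = 1.38, husked seeds = 5.61/28.3 = 0.198.
Ranked: small seeds > medium seeds > grass seeds > husked seeds.

husked seeds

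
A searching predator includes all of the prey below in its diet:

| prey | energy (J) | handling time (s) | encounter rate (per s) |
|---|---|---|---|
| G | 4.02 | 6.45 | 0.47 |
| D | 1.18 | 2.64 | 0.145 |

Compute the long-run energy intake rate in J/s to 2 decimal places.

0.47 J/s

Energy encountered per unit search time: 0.47×4.02 + 0.145×1.18 = 2.06 J/s.
Handling time per unit search time: 0.47×6.45 + 0.145×2.64 = 3.414.
Rate = 2.06/(1 + 3.414) = 0.4668 J/s.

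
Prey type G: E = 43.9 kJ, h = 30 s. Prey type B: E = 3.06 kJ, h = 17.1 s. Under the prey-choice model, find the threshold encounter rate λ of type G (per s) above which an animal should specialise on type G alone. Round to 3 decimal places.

At the threshold, the rate on type G alone equals the profitability of type B: λ·43.9/(1 + λ·30) = 3.06/17.1 = 0.1789.
Rearranging, λ(43.9 − 0.1789×30) = 0.1789, so λ = 0.1789/38.53 = 0.004644 per s.

0.005 per s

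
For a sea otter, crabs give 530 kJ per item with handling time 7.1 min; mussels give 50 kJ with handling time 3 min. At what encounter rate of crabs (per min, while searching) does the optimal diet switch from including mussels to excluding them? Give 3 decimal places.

0.040 per min

The zero-one rule: include mussels iff E₂/h₂ > λE₁/(1+λh₁). Equality gives the switch point.
λE₁h₂ = E₂ + λE₂h₁ ⇒ λ = E₂/(E₁h₂ − E₂h₁) = 50/(1590 − 355) = 0.04049 per min.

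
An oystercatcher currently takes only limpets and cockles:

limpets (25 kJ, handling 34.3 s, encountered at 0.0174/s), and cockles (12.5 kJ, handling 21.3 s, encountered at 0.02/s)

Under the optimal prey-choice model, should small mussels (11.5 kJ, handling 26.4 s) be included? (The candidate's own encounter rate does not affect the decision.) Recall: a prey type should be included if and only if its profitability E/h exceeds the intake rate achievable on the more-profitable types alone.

Current rate: (0.0174×25 + 0.02×12.5)/(1 + 0.0174×34.3 + 0.02×21.3) = 0.3386 kJ/s.
Profitability of small mussels: 11.5/26.4 = 0.4356 kJ/s.
Since 0.4356 > R, including small mussels increases the long-run rate.

Yes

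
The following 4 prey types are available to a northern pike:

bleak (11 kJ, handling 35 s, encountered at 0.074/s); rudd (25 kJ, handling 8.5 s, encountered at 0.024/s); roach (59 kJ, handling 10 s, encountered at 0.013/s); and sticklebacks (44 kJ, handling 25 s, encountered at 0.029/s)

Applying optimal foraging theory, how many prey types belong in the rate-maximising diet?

3

E/h in descending order: roach 5.9, rudd 2.94, sticklebacks 1.76, bleak 0.314 kJ/s. The optimal diet is the largest prefix of this list for which every included type satisfies E_i/h_i > R on the types above it.
Rate on top 1: 0.6788. rudd: 2.94 > 0.6788 → include.
Rate on top 2: 1.025. sticklebacks: 1.76 > 1.025 → include.
Rate on top 3: 1.284. bleak: 0.314 < 1.284 → exclude; stop.
Optimal diet: roach, rudd, sticklebacks — 3 of 4 types.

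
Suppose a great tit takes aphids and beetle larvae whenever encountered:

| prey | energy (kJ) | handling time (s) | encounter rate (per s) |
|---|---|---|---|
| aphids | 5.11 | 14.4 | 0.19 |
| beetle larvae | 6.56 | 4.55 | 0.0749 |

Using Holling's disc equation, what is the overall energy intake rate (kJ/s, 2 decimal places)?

R = Σλ_iE_i / (1 + Σλ_ih_i)
Numerator: 0.19×5.11 + 0.0749×6.56 = 1.462
Denominator: 1 + 0.19×14.4 + 0.0749×4.55 = 4.077
R = 1.462/4.077 = 0.3587 kJ/s

0.36 kJ/s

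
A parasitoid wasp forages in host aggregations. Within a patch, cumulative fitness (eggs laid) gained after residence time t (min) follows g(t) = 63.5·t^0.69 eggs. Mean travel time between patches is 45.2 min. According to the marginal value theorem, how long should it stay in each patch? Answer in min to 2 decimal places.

Maximise g(t)/(T+t): set derivative to zero → g'(t)(T+t) = g(t).
g'(t) = 0.69·63.5·t^-0.31. Setting 0.69·63.5·t^-0.31 = 63.5·t^0.69/(45.2+t) gives 0.69(45.2+t) = t, so 0.31·t = 0.69×45.2.
t* = 0.69×45.2/0.31 = 100.6 min.

100.61 min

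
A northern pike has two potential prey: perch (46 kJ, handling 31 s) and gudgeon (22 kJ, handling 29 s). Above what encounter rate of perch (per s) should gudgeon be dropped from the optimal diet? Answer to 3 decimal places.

Drop gudgeon once their profitability E₂/h₂ falls below the rate achievable on perch alone: E₂/h₂ = λE₁/(1 + λh₁).
Solve for λ: λE₁h₂ = E₂(1 + λh₁) → λ(E₁h₂ − E₂h₁) = E₂ → λ = E₂/(E₁h₂ − E₂h₁).
λ = 22/(46×29 − 22×31) = 22/652 = 0.03374 per s.

0.034 per s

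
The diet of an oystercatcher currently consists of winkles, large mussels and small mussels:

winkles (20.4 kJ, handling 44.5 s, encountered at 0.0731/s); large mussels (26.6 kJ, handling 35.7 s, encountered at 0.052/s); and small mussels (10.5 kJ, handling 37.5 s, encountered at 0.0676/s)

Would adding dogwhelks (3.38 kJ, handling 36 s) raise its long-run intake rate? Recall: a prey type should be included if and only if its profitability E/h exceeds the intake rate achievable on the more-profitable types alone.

On winkles, large mussels and small mussels alone, R = ΣλE/(1+Σλh) = 3.584/8.644 = 0.4146 kJ/s.
dogwhelks: E/h = 3.38/36 = 0.09389 kJ/s.
Since 0.09389 < R, time spent handling dogwhelks is better spent searching.

No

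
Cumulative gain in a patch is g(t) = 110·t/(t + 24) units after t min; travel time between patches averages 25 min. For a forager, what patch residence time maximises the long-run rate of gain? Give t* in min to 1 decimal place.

24.5 min

Maximise g(t)/(T+t): set derivative to zero → g'(t)(T+t) = g(t).
g'(t) = 110·24/(t + 24)². Setting 110·24/(t+24)² = 110t/[(t+24)(25+t)] gives 24(25+t) = t(t+24), so t² = 24×25 = 600.
t* = √600 = 24.49 min.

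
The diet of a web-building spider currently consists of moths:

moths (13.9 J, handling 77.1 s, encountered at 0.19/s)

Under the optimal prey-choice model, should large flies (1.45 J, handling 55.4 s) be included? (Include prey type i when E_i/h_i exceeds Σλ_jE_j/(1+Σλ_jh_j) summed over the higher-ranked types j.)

No

Current rate: (0.19×13.9)/(1 + 0.19×77.1) = 0.1688 J/s.
Profitability of large flies: 1.45/55.4 = 0.02617 J/s.
Since 0.02617 < R, time spent handling large flies is better spent searching.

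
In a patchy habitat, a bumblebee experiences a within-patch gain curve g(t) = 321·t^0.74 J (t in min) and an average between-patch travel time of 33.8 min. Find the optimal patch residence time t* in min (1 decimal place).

96.2 min

By the marginal value theorem, leave when the instantaneous gain rate g'(t) equals the habitat-wide average g(t)/(T + t).
g'(t) = 0.74·321·t^-0.26. Setting 0.74·321·t^-0.26 = 321·t^0.74/(33.8+t) gives 0.74(33.8+t) = t, so 0.26·t = 0.74×33.8.
t* = 0.74×33.8/0.26 = 96.2 min.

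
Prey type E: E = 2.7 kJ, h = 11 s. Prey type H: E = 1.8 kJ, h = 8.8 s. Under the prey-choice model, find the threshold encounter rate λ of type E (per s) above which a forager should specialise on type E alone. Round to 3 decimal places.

0.455 per s

At the threshold, the rate on type E alone equals the profitability of type H: λ·2.7/(1 + λ·11) = 1.8/8.8 = 0.2045.
Rearranging, λ(2.7 − 0.2045×11) = 0.2045, so λ = 0.2045/0.45 = 0.4545 per s.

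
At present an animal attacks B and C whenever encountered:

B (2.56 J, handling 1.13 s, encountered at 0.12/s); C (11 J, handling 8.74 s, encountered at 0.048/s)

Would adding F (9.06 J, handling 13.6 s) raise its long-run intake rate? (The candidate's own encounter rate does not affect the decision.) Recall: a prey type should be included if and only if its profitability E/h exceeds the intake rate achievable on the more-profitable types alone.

On B and C alone, R = ΣλE/(1+Σλh) = 0.8352/1.555 = 0.5371 J/s.
F: E/h = 9.06/13.6 = 0.6662 J/s.
Since 0.6662 > R, including F increases the long-run rate.

Yes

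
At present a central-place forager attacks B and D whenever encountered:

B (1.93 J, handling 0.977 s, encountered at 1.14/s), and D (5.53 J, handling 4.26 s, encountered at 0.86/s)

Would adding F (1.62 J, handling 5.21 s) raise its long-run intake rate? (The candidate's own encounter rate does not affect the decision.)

No

Intake rate on the current diet: R = (1.14×1.93 + 0.86×5.53) / (1 + 1.14×0.977 + 0.86×4.26) = 6.956/5.777 = 1.204 J/s.
Profitability of F: 1.62/5.21 = 0.3109 J/s.
Since 0.3109 < R, time spent handling F is better spent searching.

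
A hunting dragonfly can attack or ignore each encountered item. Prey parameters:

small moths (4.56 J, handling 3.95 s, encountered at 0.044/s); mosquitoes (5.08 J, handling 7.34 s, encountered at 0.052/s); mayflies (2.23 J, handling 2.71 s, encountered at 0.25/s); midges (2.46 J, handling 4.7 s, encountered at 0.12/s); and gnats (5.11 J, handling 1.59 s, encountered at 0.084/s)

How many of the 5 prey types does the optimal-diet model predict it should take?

4

E/h in descending order: gnats 3.21, small moths 1.15, mayflies 0.823, mosquitoes 0.692, midges 0.523 J/s. The optimal diet is the largest prefix of this list for which every included type satisfies E_i/h_i > R on the types above it.
Rate on top 1: 0.3787. small moths: 1.15 > 0.3787 → include.
Rate on top 2: 0.4818. mayflies: 0.823 > 0.4818 → include.
Rate on top 3: 0.5982. mosquitoes: 0.692 > 0.5982 → include.
Rate on top 4: 0.6134. midges: 0.523 < 0.6134 → exclude; stop.
Optimal diet: gnats, small moths, mayflies, mosquitoes — 4 of 5 types.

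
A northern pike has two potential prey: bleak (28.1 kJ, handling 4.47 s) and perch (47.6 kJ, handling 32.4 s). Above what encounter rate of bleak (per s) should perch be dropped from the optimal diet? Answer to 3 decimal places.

0.068 per s

The zero-one rule: include perch iff E₂/h₂ > λE₁/(1+λh₁). Equality gives the switch point.
λE₁h₂ = E₂ + λE₂h₁ ⇒ λ = E₂/(E₁h₂ − E₂h₁) = 47.6/(910.4 − 212.8) = 0.06823 per s.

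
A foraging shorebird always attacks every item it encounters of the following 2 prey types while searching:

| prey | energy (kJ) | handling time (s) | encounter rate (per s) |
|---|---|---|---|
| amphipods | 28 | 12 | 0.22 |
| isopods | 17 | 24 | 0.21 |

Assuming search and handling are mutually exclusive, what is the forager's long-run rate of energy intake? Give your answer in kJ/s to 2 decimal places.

1.12 kJ/s

R = Σλ_iE_i / (1 + Σλ_ih_i)
Numerator: 0.22×28 + 0.21×17 = 9.73
Denominator: 1 + 0.22×12 + 0.21×24 = 8.68
R = 9.73/8.68 = 1.121 kJ/s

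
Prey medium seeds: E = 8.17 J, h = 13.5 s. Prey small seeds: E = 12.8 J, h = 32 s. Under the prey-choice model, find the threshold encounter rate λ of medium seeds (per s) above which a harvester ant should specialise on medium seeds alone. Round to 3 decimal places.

0.144 per s

At the threshold, the rate on medium seeds alone equals the profitability of small seeds: λ·8.17/(1 + λ·13.5) = 12.8/32 = 0.4.
Rearranging, λ(8.17 − 0.4×13.5) = 0.4, so λ = 0.4/2.77 = 0.1444 per s.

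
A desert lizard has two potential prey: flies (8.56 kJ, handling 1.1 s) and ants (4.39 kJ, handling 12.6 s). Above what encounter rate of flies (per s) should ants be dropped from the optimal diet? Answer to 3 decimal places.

At the threshold, the rate on flies alone equals the profitability of ants: λ·8.56/(1 + λ·1.1) = 4.39/12.6 = 0.3484.
Rearranging, λ(8.56 − 0.3484×1.1) = 0.3484, so λ = 0.3484/8.177 = 0.04261 per s.

0.043 per s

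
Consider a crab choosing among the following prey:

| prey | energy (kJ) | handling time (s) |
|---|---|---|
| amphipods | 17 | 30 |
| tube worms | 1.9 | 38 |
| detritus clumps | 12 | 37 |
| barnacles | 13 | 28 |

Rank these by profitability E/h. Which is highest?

amphipods

Profitability E/h (kJ/s): amphipods = 17/30 = 0.567, tube worms = 1.9/38 = 0.05, detritus clumps = 12/37 = 0.324, barnacles = 13/28 = 0.464.
Ranked: amphipods > barnacles > detritus clumps > tube worms.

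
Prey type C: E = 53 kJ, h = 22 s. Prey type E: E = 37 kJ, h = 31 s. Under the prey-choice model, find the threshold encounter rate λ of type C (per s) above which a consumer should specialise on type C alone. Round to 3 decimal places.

Drop type E once their profitability E₂/h₂ falls below the rate achievable on type C alone: E₂/h₂ = λE₁/(1 + λh₁).
Solve for λ: λE₁h₂ = E₂(1 + λh₁) → λ(E₁h₂ − E₂h₁) = E₂ → λ = E₂/(E₁h₂ − E₂h₁).
λ = 37/(53×31 − 37×22) = 37/829 = 0.04463 per s.

0.045 per s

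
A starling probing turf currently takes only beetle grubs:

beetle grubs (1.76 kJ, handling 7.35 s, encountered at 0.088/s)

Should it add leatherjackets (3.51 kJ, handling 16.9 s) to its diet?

Current rate: (0.088×1.76)/(1 + 0.088×7.35) = 0.09405 kJ/s.
Profitability of leatherjackets: 3.51/16.9 = 0.2077 kJ/s.
Since 0.2077 > R, including leatherjackets increases the long-run rate.

Yes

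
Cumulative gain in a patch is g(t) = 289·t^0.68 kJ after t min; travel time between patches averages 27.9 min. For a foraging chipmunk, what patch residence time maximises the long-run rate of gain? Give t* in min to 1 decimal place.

59.3 min

Optimal t* satisfies g'(t*) = g(t*)/(T + t*).
g'(t) = 0.68·289·t^-0.32. Setting 0.68·289·t^-0.32 = 289·t^0.68/(27.9+t) gives 0.68(27.9+t) = t, so 0.32·t = 0.68×27.9.
t* = 0.68×27.9/0.32 = 59.29 min.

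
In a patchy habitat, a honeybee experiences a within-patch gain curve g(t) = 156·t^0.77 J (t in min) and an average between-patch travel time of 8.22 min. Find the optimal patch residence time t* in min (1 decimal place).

27.5 min

By the marginal value theorem, leave when the instantaneous gain rate g'(t) equals the habitat-wide average g(t)/(T + t).
g'(t) = 0.77·156·t^-0.23. Setting 0.77·156·t^-0.23 = 156·t^0.77/(8.22+t) gives 0.77(8.22+t) = t, so 0.23·t = 0.77×8.22.
t* = 0.77×8.22/0.23 = 27.52 min.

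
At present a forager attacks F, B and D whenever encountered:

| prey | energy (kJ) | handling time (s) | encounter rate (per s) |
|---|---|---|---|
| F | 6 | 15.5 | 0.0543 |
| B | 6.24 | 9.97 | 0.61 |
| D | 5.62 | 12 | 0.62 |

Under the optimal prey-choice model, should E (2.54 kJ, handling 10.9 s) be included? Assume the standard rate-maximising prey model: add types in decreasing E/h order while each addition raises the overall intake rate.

Intake rate on the current diet: R = (0.0543×6 + 0.61×6.24 + 0.62×5.62) / (1 + 0.0543×15.5 + 0.61×9.97 + 0.62×12) = 7.617/15.36 = 0.4958 kJ/s.
E: E/h = 2.54/10.9 = 0.233 kJ/s.
0.233 < 0.4958, so adding E would lower the average — exclude it.

No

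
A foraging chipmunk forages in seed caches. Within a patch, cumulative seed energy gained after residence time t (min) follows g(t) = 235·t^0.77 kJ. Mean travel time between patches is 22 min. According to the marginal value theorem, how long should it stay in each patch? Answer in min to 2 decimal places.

Optimal t* satisfies g'(t*) = g(t*)/(T + t*).
g'(t) = 0.77·235·t^-0.23. Setting 0.77·235·t^-0.23 = 235·t^0.77/(22+t) gives 0.77(22+t) = t, so 0.23·t = 0.77×22.
t* = 0.77×22/0.23 = 73.65 min.

73.65 min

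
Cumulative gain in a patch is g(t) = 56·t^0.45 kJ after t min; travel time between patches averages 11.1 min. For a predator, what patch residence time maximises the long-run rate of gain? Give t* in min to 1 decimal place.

Maximise g(t)/(T+t): set derivative to zero → g'(t)(T+t) = g(t).
g'(t) = 0.45·56·t^-0.55. Setting 0.45·56·t^-0.55 = 56·t^0.45/(11.1+t) gives 0.45(11.1+t) = t, so 0.55·t = 0.45×11.1.
t* = 0.45×11.1/0.55 = 9.082 min.

9.1 min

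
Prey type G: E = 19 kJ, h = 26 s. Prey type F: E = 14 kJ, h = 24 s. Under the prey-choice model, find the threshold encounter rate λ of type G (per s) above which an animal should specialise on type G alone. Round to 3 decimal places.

0.152 per s

The zero-one rule: include type F iff E₂/h₂ > λE₁/(1+λh₁). Equality gives the switch point.
λE₁h₂ = E₂ + λE₂h₁ ⇒ λ = E₂/(E₁h₂ − E₂h₁) = 14/(456 − 364) = 0.1522 per s.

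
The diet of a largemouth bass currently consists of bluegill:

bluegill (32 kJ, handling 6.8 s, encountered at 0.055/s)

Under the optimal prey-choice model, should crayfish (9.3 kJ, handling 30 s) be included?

No

Current rate: (0.055×32)/(1 + 0.055×6.8) = 1.281 kJ/s.
Profitability of crayfish: 9.3/30 = 0.31 kJ/s.
Since 0.31 < R, time spent handling crayfish is better spent searching.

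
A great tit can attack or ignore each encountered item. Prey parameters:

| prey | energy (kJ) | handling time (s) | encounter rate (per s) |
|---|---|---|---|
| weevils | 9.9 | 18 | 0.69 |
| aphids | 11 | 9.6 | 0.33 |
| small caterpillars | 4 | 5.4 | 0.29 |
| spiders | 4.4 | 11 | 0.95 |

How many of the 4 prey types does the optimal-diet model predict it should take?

Profitabilities (E/h, kJ/s): aphids 1.15, small caterpillars 0.741, weevils 0.55, spiders 0.4. Add prey in this order while the next type's profitability exceeds the intake rate on those already taken.
Rate on top 1: 0.8709. small caterpillars: 0.741 < 0.8709 → exclude; stop.
Optimal diet: aphids — 1 of 4 types.

1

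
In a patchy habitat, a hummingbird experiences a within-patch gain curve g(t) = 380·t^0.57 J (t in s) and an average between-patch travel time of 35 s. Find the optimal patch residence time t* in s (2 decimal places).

Optimal t* satisfies g'(t*) = g(t*)/(T + t*).
g'(t) = 0.57·380·t^-0.43. Setting 0.57·380·t^-0.43 = 380·t^0.57/(35+t) gives 0.57(35+t) = t, so 0.43·t = 0.57×35.
t* = 0.57×35/0.43 = 46.4 s.

46.40 s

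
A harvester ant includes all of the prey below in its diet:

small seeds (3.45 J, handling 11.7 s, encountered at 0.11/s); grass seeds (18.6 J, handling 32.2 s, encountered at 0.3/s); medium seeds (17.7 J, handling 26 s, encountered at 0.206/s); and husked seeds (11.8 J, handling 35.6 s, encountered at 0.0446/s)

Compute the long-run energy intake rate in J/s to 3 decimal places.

0.536 J/s

R = Σλ_iE_i / (1 + Σλ_ih_i)
Numerator: 0.11×3.45 + 0.3×18.6 + 0.206×17.7 + 0.0446×11.8 = 10.13
Denominator: 1 + 0.11×11.7 + 0.3×32.2 + 0.206×26 + 0.0446×35.6 = 18.89
R = 10.13/18.89 = 0.5363 J/s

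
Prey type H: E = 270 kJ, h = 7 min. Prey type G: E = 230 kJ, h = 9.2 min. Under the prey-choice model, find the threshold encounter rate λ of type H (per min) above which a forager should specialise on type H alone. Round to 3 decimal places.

The zero-one rule: include type G iff E₂/h₂ > λE₁/(1+λh₁). Equality gives the switch point.
λE₁h₂ = E₂ + λE₂h₁ ⇒ λ = E₂/(E₁h₂ − E₂h₁) = 230/(2484 − 1610) = 0.2632 per min.

0.263 per min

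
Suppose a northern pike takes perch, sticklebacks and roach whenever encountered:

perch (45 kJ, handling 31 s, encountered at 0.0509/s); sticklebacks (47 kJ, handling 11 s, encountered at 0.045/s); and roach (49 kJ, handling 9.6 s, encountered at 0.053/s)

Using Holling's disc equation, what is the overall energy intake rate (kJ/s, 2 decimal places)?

Energy encountered per unit search time: 0.0509×45 + 0.045×47 + 0.053×49 = 7.002 kJ/s.
Handling time per unit search time: 0.0509×31 + 0.045×11 + 0.053×9.6 = 2.582.
Rate = 7.002/(1 + 2.582) = 1.955 kJ/s.

1.96 kJ/s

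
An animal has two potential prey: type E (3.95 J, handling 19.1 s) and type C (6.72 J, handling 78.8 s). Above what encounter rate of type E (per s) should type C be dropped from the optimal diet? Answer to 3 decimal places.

The zero-one rule: include type C iff E₂/h₂ > λE₁/(1+λh₁). Equality gives the switch point.
λE₁h₂ = E₂ + λE₂h₁ ⇒ λ = E₂/(E₁h₂ − E₂h₁) = 6.72/(311.3 − 128.4) = 0.03674 per s.

0.037 per s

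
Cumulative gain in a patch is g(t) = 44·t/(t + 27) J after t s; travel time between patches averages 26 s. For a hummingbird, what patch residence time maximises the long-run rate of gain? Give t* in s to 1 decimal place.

Optimal t* satisfies g'(t*) = g(t*)/(T + t*).
g'(t) = 44·27/(t + 27)². Setting 44·27/(t+27)² = 44t/[(t+27)(26+t)] gives 27(26+t) = t(t+27), so t² = 27×26 = 702.
t* = √702 = 26.5 s.

26.5 s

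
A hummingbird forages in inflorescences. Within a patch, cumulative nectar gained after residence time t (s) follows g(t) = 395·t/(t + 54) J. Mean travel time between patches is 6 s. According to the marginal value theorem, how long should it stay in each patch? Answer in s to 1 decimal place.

Optimal t* satisfies g'(t*) = g(t*)/(T + t*).
g'(t) = 395·54/(t + 54)². Setting 395·54/(t+54)² = 395t/[(t+54)(6+t)] gives 54(6+t) = t(t+54), so t² = 54×6 = 324.
t* = √324 = 18 s.

18.0 s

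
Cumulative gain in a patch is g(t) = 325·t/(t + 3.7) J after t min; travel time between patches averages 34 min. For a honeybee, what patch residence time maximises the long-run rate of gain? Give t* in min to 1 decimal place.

11.2 min

By the marginal value theorem, leave when the instantaneous gain rate g'(t) equals the habitat-wide average g(t)/(T + t).
g'(t) = 325·3.7/(t + 3.7)². Setting 325·3.7/(t+3.7)² = 325t/[(t+3.7)(34+t)] gives 3.7(34+t) = t(t+3.7), so t² = 3.7×34 = 125.8.
t* = √125.8 = 11.22 min.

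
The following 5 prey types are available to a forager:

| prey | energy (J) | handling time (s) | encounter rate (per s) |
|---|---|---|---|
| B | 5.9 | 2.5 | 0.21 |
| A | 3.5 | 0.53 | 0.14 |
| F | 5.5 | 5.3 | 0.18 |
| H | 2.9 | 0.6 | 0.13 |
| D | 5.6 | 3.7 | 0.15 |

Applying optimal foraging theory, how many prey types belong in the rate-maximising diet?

4

E/h in descending order: A 6.6, H 4.83, B 2.36, D 1.51, F 1.04 J/s. The optimal diet is the largest prefix of this list for which every included type satisfies E_i/h_i > R on the types above it.
Rate on top 1: 0.4562. H: 4.83 > 0.4562 → include.
Rate on top 2: 0.7525. B: 2.36 > 0.7525 → include.
Rate on top 3: 1.256. D: 1.51 > 1.256 → include.
Rate on top 4: 1.32. F: 1.04 < 1.32 → exclude; stop.
Optimal diet: A, H, B, D — 4 of 5 types.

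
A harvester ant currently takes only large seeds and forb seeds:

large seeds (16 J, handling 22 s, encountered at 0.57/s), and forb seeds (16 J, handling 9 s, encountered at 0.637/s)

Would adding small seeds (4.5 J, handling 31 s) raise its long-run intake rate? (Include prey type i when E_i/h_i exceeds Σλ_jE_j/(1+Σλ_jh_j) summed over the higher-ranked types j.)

On large seeds and forb seeds alone, R = ΣλE/(1+Σλh) = 19.31/19.27 = 1.002 J/s.
Profitability of small seeds: 4.5/31 = 0.1452 J/s.
0.1452 < 1.002, so adding small seeds would lower the average — exclude it.

No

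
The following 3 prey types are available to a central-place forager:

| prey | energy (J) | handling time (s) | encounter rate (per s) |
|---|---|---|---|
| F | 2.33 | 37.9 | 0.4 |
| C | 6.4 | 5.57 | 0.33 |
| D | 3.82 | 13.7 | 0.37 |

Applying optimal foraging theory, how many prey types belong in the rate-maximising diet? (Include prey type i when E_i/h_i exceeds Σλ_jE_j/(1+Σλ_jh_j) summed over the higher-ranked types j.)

1

Rank by E/h (J/s): C 1.15, D 0.279, F 0.0615. Include each in turn until the next type's E/h falls below the running intake rate.
Rate on top 1: 0.7442. D: 0.279 < 0.7442 → exclude; stop.
Optimal diet: C — 1 of 3 types.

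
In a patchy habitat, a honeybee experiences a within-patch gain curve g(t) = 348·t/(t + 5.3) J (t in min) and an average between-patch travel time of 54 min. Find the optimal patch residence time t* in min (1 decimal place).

Maximise g(t)/(T+t): set derivative to zero → g'(t)(T+t) = g(t).
g'(t) = 348·5.3/(t + 5.3)². Setting 348·5.3/(t+5.3)² = 348t/[(t+5.3)(54+t)] gives 5.3(54+t) = t(t+5.3), so t² = 5.3×54 = 286.2.
t* = √286.2 = 16.92 min.

16.9 min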